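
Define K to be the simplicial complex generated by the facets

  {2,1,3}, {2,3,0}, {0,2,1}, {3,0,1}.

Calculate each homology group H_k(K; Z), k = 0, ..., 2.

Take the total order 0 < 1 < 2 < 3 on the vertex set. Then K (dimension 2) consists of the simplices:

  0-simplices (4): [0], [1], [2], [3]
  1-simplices (6): [0,1], [0,2], [0,3], [1,2], [1,3], [2,3]
  2-simplices (4): [0,1,2], [0,1,3], [0,2,3], [1,2,3]

so the chain groups are C_0 ≅ Z^4, C_1 ≅ Z^6, C_2 ≅ Z^4.

∂_1: C_1 → C_0 is given by ∂[p,q] = [q] − [p]. For instance
  ∂[2,3] = [3] − [2].
The 4×6 boundary matrix has rank 3 and Smith normal form diag(1,1,1).

The boundary map ∂_2: C_2 → C_1 acts by ∂[p,q,r] = [q,r] − [p,r] + [p,q]. For instance
  ∂[0,2,3] = [2,3] − [0,3] + [0,2],
  ∂[1,2,3] = [2,3] − [1,3] + [1,2].
The resulting 6×4 matrix has rank 3, and its Smith normal form has invariant factors (1,1,1).

Computing H_k = (kernel of ∂_k) / (image of ∂_{k+1}):

  H_0: rank C_0 − rank ∂_1 = 4 − 3 = 1, and the invariant factors of ∂_1 are all 1, so H_0 ≅ Z.
  H_1: rank ker ∂_1 − rank ∂_2 = (6 − 3) − 3 = 0, and the invariant factors of ∂_2 are all 1, so H_1 ≅ 0.
  H_2: rank ker ∂_2 − rank ∂_3 = (4 − 3) − 0 = 1, and there is no ∂_3, so H_2 ≅ Z.

As a check, the Euler characteristic is 4 − 6 + 4 = 2, which agrees with 1 − 0 + 1 = 2.

H_0 ≅ Z,  H_1 = 0,  H_2 ≅ Z.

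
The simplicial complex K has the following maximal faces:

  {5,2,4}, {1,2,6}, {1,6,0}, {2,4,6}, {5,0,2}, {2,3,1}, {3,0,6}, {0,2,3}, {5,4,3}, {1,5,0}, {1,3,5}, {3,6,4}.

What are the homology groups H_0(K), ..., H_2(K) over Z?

H_0 ≅ Z,  H_1 ≅ Z/2Z,  H_2 = 0.

Fix the vertex order 0 < 1 < 2 < 3 < 4 < 5 < 6 and write every simplex with vertices in increasing order. Then dim K = 2 and the simplices of K are:

  0-simplices (7): [0], [1], [2], [3], [4], [5], [6]
  1-simplices (18): [0,1], [0,2], [0,3], [0,5], [0,6], [1,2], [1,3], [1,5], [1,6], [2,3], [2,4], [2,5], [2,6], [3,4], [3,5], [3,6], [4,5], [4,6]
  2-simplices (12): [0,1,5], [0,1,6], [0,2,3], [0,2,5], [0,3,6], [1,2,3], [1,2,6], [1,3,5], [2,4,5], [2,4,6], [3,4,5], [3,4,6]

Hence C_0 ≅ Z^7, C_1 ≅ Z^18, C_2 ≅ Z^12.

Boundary ∂_1: C_1 → C_0 maps an edge to its endpoints' difference, ∂[p,q] = q − p.
The resulting 7×18 matrix has rank 6, and its Smith normal form has invariant factors (1,1,1,1,1,1).

Boundary ∂_2: C_2 → C_1 sends each 2-simplex [p,q,r] to [q,r] − [p,r] + [p,q]. For instance
  ∂[0,2,3] = [2,3] − [0,3] + [0,2],
  ∂[0,1,6] = [1,6] − [0,6] + [0,1].
As a 18×12 matrix over Z this has rank 12, with invariant factors (1,1,1,1,1,1,1,1,1,1,1,2).

Now H_k = ker ∂_k / im ∂_{k+1}, so:

  H_0: rank C_0 − rank ∂_1 = 7 − 6 = 1, and the invariant factors of ∂_1 are all 1, so H_0 ≅ Z.
  H_1: rank ker ∂_1 − rank ∂_2 = (18 − 6) − 12 = 0, and ∂_2 has invariant factor 2 > 1, so H_1 ≅ Z/2Z.
  H_2: rank ker ∂_2 − rank ∂_3 = (12 − 12) − 0 = 0, and there is no ∂_3, so H_2 ≅ 0.

(K is a triangulation of the real projective plane RP^2.)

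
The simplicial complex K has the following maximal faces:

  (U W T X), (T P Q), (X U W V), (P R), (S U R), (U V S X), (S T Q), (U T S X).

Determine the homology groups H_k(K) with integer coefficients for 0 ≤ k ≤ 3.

Fix the vertex order P < Q < R < S < T < U < V < W < X and write every simplex with vertices in increasing order. Then dim K = 3 and the simplices of K are:

  0-simplices (9): P, Q, R, S, T, U, V, W, X
  1-simplices (20): PQ, PR, PT, QS, QT, RS, RU, ST, SU, SV, SX, TU, TW, TX, UV, UW, UX, VW, VX, WX
  2-simplices (15): PQT, QST, RSU, STU, STX, SUV, SUX, SVX, TUW, TUX, TWX, UVW, UVX, UWX, VWX
  3-simplices (4): STUX, SUVX, TUWX, UVWX

so the chain groups are C_0 ≅ Z^9, C_1 ≅ Z^20, C_2 ≅ Z^15, C_3 ≅ Z^4.

The boundary map ∂_1: C_1 → C_0 sends each edge [p,q] (with p < q) to q − p.
This gives a 9×20 integer matrix of rank 8; reducing to Smith normal form yields diagonal entries (1,1,1,1,1,1,1,1).

The boundary map ∂_2: C_2 → C_1 maps a triangle to the signed sum of its edges. For instance
  ∂STU = TU − SU + ST,
  ∂STX = TX − SX + ST.
This gives a 20×15 integer matrix of rank 11; reducing to Smith normal form yields diagonal entries (1,1,1,1,1,1,1,1,1,1,1).

Boundary ∂_3: C_3 → C_2 sends each 3-simplex σ to the alternating sum Σ_i (−1)^i (σ with its i-th vertex removed). For instance
  ∂STUX = TUX − SUX + STX − STU,
  ∂TUWX = UWX − TWX + TUX − TUW.
The 15×4 boundary matrix has rank 4 and Smith normal form diag(1,1,1,1).

Reading off H_k = ker ∂_k / im ∂_{k+1}:

  H_0: rank C_0 − rank ∂_1 = 9 − 8 = 1, and the invariant factors of ∂_1 are all 1, so H_0 = Z.
  H_1: rank ker ∂_1 − rank ∂_2 = (20 − 8) − 11 = 1, and the invariant factors of ∂_2 are all 1, so H_1 = Z.
  H_2: rank ker ∂_2 − rank ∂_3 = (15 − 11) − 4 = 0, and the invariant factors of ∂_3 are all 1, so H_2 = 0.
  H_3: rank ker ∂_3 − rank ∂_4 = (4 − 4) − 0 = 0, and there is no ∂_4, so H_3 = 0.

As a check, the Euler characteristic is 9 − 20 + 15 − 4 = 0, which agrees with 1 − 1 + 0 − 0 = 0.

H_0 = Z,  H_1 = Z,  H_2 = 0,  H_3 = 0.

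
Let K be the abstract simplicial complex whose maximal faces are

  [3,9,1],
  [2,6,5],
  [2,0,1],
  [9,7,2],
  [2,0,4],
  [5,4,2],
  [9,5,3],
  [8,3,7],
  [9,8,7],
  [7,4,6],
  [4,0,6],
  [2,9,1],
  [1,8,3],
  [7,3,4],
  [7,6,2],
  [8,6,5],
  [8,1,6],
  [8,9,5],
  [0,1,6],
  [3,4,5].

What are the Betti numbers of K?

b_0 = 1, b_1 = 1, b_2 = 0.

Fix the vertex order 0 < 1 < 2 < 3 < 4 < 5 < 6 < 7 < 8 < 9 and write every simplex with vertices in increasing order. Then dim K = 2 and the simplices of K are:

  0-simplices (10): [0], [1], [2], [3], [4], [5], [6], [7], [8], [9]
  1-simplices (30): (30 of them)
  2-simplices (20): (20 of them)

giving chain groups C_0 ≅ Z^10, C_1 ≅ Z^30, C_2 ≅ Z^20.

The boundary map ∂_1: C_1 → C_0 maps an edge to its endpoints' difference, ∂[p,q] = q − p.
The 10×30 boundary matrix has rank 9 and Smith normal form diag(1,1,1,1,1,1,1,1,1).

Boundary ∂_2: C_2 → C_1 maps a triangle to the signed sum of its edges. For instance
  ∂[2,4,5] = [4,5] − [2,5] + [2,4],
  ∂[2,7,9] = [7,9] − [2,9] + [2,7].
The resulting 30×20 matrix has rank 20, and its Smith normal form has invariant factors (1,1,1,1,1,1,1,1,1,1,1,1,1,1,1,1,1,1,1,2).

Computing H_k = (kernel of ∂_k) / (image of ∂_{k+1}):

  H_0: rank C_0 − rank ∂_1 = 10 − 9 = 1, and the invariant factors of ∂_1 are all 1, so H_0 ≅ Z.
  H_1: rank ker ∂_1 − rank ∂_2 = (30 − 9) − 20 = 1, and ∂_2 has invariant factor 2 > 1, so H_1 ≅ Z ⊕ Z/2Z.
  H_2: rank ker ∂_2 − rank ∂_3 = (20 − 20) − 0 = 0, and there is no ∂_3, so H_2 ≅ 0.

As a check, the Euler characteristic is 10 − 30 + 20 = 0, which agrees with 1 − 1 + 0 = 0.

Hence the Betti numbers are b_0 = 1, b_1 = 1, b_2 = 0.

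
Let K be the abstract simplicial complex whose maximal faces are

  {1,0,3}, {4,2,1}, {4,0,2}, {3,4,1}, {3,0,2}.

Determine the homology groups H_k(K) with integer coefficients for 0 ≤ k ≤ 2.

H_0 = Z,  H_1 = Z,  H_2 = 0.

K has 5 vertices, 10 edges, 5 triangles.
rank ∂_0 = 0, rank ∂_1 = 4 ⇒ b_0 = 5 − 0 − 4 = 1; all invariant factors of ∂_1 are 1 so no torsion. So H_0 = Z.
rank ∂_1 = 4, rank ∂_2 = 5 ⇒ b_1 = 10 − 4 − 5 = 1; all invariant factors of ∂_2 are 1 so no torsion. So H_1 = Z.
rank ∂_2 = 5, rank ∂_3 = 0 ⇒ b_2 = 5 − 5 − 0 = 0. So H_2 = 0.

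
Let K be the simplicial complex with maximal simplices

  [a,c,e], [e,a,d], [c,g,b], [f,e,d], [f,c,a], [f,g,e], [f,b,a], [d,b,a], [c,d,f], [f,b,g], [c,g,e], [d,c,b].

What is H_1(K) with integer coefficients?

H_1 ≅ Z/2.

K has 7 vertices, 18 edges, 12 triangles.
rank ∂_1 = 6, rank ∂_2 = 12 ⇒ b_1 = 18 − 6 − 12 = 0; ∂_2 has invariant factor(s) [2] giving torsion. So H_1 ≅ Z/2.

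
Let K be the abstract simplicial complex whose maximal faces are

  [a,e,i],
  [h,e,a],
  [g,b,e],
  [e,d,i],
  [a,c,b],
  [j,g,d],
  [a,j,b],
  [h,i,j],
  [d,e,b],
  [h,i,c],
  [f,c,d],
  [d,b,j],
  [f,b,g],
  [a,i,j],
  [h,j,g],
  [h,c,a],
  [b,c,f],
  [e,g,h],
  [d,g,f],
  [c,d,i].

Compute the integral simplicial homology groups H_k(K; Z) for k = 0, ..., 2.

H_0 = Z,  H_1 = Z ⊕ Z/2,  H_2 = 0.

Take the total order a < b < c < d < e < f < g < h < i < j on the vertex set. Then K (dimension 2) consists of the simplices:

  0-simplices (10): a, b, c, d, e, f, g, h, i, j
  1-simplices (30): ab, ac, ae, ah, ai, aj, bc, bd, be, bf, bg, bj, cd, cf, ch, ci, de, df, dg, di, dj, eg, eh, ei, fg, gh, gj, hi, hj, ij
  2-simplices (20): abc, abj, ach, aeh, aei, aij, bcf, bde, bdj, beg, bfg, cdf, cdi, chi, dei, dfg, dgj, egh, ghj, hij

Hence C_0 ≅ Z^10, C_1 ≅ Z^30, C_2 ≅ Z^20.

Boundary ∂_1: C_1 → C_0 maps an edge to its endpoints' difference, ∂[p,q] = q − p. For instance
  ∂dg = g − d.
The resulting 10×30 matrix has rank 9, and its Smith normal form has invariant factors (1,1,1,1,1,1,1,1,1).

The boundary map ∂_2: C_2 → C_1 sends each 2-simplex [p,q,r] to [q,r] − [p,r] + [p,q]. For instance
  ∂aij = ij − aj + ai,
  ∂abj = bj − aj + ab.
The resulting 30×20 matrix has rank 20, and its Smith normal form has invariant factors (1,1,1,1,1,1,1,1,1,1,1,1,1,1,1,1,1,1,1,2).

Now H_k = ker ∂_k / im ∂_{k+1}, so:

  H_0: rank C_0 − rank ∂_1 = 10 − 9 = 1, and the invariant factors of ∂_1 are all 1, so H_0 ≅ Z.
  H_1: rank ker ∂_1 − rank ∂_2 = (30 − 9) − 20 = 1, and ∂_2 has invariant factor 2 > 1, so H_1 ≅ Z ⊕ Z/2.
  H_2: rank ker ∂_2 − rank ∂_3 = (20 − 20) − 0 = 0, and there is no ∂_3, so H_2 ≅ 0.

(K is a triangulation of the Klein bottle.)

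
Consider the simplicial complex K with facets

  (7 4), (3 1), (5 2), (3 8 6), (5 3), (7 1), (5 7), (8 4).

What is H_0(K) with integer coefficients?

H_0 = Z.

Order the vertices as 1 < 2 < 3 < 4 < 5 < 6 < 7 < 8. Listing each simplex with vertices in this order, K has dimension 2 with simplices:

  0-simplices (8): [1], [2], [3], [4], [5], [6], [7], [8]
  1-simplices (10): [1,3], [1,7], [2,5], [3,5], [3,6], [3,8], [4,7], [4,8], [5,7], [6,8]
  2-simplices (1): [3,6,8]

so the chain groups are C_0 ≅ Z^8, C_1 ≅ Z^10, C_2 ≅ Z^1.

Boundary ∂_1: C_1 → C_0 maps an edge to its endpoints' difference, ∂[p,q] = q − p. For instance
  ∂[4,7] = [7] − [4].
The 8×10 boundary matrix has rank 7 and Smith normal form diag(1,1,1,1,1,1,1).

Boundary ∂_2: C_2 → C_1 sends each 2-simplex [p,q,r] to [q,r] − [p,r] + [p,q]. For instance
  ∂[3,6,8] = [6,8] − [3,8] + [3,6].
This gives a 10×1 integer matrix of rank 1; reducing to Smith normal form yields diagonal entries (1).

Computing H_k = (kernel of ∂_k) / (image of ∂_{k+1}):

  H_0: rank C_0 − rank ∂_1 = 8 − 7 = 1, and the invariant factors of ∂_1 are all 1, so H_0 = Z.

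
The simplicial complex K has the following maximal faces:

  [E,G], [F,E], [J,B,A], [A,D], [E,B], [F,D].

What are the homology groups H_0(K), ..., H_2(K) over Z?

Order the vertices as A < B < D < E < F < G < J. Listing each simplex with vertices in this order, K has dimension 2 with simplices:

  0-simplices (7): A, B, D, E, F, G, J
  1-simplices (8): AB, AD, AJ, BE, BJ, DF, EF, EG
  2-simplices (1): ABJ

Hence C_0 ≅ Z^7, C_1 ≅ Z^8, C_2 ≅ Z^1.

∂_1: C_1 → C_0 sends each edge [p,q] (with p < q) to q − p. For instance
  ∂BE = E − B.
The resulting 7×8 matrix has rank 6, and its Smith normal form has invariant factors (1,1,1,1,1,1).

The boundary map ∂_2: C_2 → C_1 acts by ∂[p,q,r] = [q,r] − [p,r] + [p,q]. For instance
  ∂ABJ = BJ − AJ + AB.
The 8×1 boundary matrix has rank 1 and Smith normal form diag(1).

Now H_k = ker ∂_k / im ∂_{k+1}, so:

  H_0: rank C_0 − rank ∂_1 = 7 − 6 = 1, and the invariant factors of ∂_1 are all 1, so H_0 = Z.
  H_1: rank ker ∂_1 − rank ∂_2 = (8 − 6) − 1 = 1, and the invariant factors of ∂_2 are all 1, so H_1 = Z.
  H_2: rank ker ∂_2 − rank ∂_3 = (1 − 1) − 0 = 0, and there is no ∂_3, so H_2 = 0.

H_0 = Z,  H_1 = Z,  H_2 = 0.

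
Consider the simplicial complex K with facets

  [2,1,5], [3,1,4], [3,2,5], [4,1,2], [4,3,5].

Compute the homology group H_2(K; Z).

We work with the vertex ordering 1 < 2 < 3 < 4 < 5. The simplices of K, each written with vertices in increasing order, are:

  0-simplices (5): [1], [2], [3], [4], [5]
  1-simplices (10): [1,2], [1,3], [1,4], [1,5], [2,3], [2,4], [2,5], [3,4], [3,5], [4,5]
  2-simplices (5): [1,2,4], [1,2,5], [1,3,4], [2,3,5], [3,4,5]

so the chain groups are C_0 ≅ Z^5, C_1 ≅ Z^10, C_2 ≅ Z^5.

Boundary ∂_1: C_1 → C_0 sends each edge [p,q] (with p < q) to q − p. For instance
  ∂[2,4] = [4] − [2].
This gives a 5×10 integer matrix of rank 4; reducing to Smith normal form yields diagonal entries (1,1,1,1).

Boundary ∂_2: C_2 → C_1 acts by ∂[p,q,r] = [q,r] − [p,r] + [p,q]. For instance
  ∂[1,3,4] = [3,4] − [1,4] + [1,3],
  ∂[1,2,4] = [2,4] − [1,4] + [1,2].
The 10×5 boundary matrix has rank 5 and Smith normal form diag(1,1,1,1,1).

Reading off H_k = ker ∂_k / im ∂_{k+1}:

  H_2: rank ker ∂_2 − rank ∂_3 = (5 − 5) − 0 = 0, and there is no ∂_3, so H_2 ≅ 0.

H_2 ≅ 0.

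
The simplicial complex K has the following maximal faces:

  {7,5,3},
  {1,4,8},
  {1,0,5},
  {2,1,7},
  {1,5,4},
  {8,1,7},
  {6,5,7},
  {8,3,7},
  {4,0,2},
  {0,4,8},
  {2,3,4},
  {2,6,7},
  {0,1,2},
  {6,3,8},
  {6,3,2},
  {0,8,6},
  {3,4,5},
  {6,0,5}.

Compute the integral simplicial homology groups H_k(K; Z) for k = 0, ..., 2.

H_0 ≅ Z,  H_1 ≅ Z ⊕ Z_2,  H_2 = 0.

Order the vertices as 0 < 1 < 2 < 3 < 4 < 5 < 6 < 7 < 8. Listing each simplex with vertices in this order, K has dimension 2 with simplices:

  0-simplices (9): [0], [1], [2], [3], [4], [5], [6], [7], [8]
  1-simplices (27): (27 of them)
  2-simplices (18): [0,1,2], [0,1,5], [0,2,4], [0,4,8], [0,5,6], [0,6,8], [1,2,7], [1,4,5], [1,4,8], [1,7,8], [2,3,4], [2,3,6], [2,6,7], [3,4,5], [3,5,7], [3,6,8], [3,7,8], [5,6,7]

giving chain groups C_0 ≅ Z^9, C_1 ≅ Z^27, C_2 ≅ Z^18.

Boundary ∂_1: C_1 → C_0 maps an edge to its endpoints' difference, ∂[p,q] = q − p.
The 9×27 boundary matrix has rank 8 and Smith normal form diag(1,1,1,1,1,1,1,1).

The boundary map ∂_2: C_2 → C_1 sends each 2-simplex [p,q,r] to [q,r] − [p,r] + [p,q]. For instance
  ∂[1,7,8] = [7,8] − [1,8] + [1,7],
  ∂[3,7,8] = [7,8] − [3,8] + [3,7].
As a 27×18 matrix over Z this has rank 18, with invariant factors (1,1,1,1,1,1,1,1,1,1,1,1,1,1,1,1,1,2).

Reading off H_k = ker ∂_k / im ∂_{k+1}:

  H_0: rank C_0 − rank ∂_1 = 9 − 8 = 1, and the invariant factors of ∂_1 are all 1, so H_0 ≅ Z.
  H_1: rank ker ∂_1 − rank ∂_2 = (27 − 8) − 18 = 1, and ∂_2 has invariant factor 2 > 1, so H_1 ≅ Z ⊕ Z_2.
  H_2: rank ker ∂_2 − rank ∂_3 = (18 − 18) − 0 = 0, and there is no ∂_3, so H_2 ≅ 0.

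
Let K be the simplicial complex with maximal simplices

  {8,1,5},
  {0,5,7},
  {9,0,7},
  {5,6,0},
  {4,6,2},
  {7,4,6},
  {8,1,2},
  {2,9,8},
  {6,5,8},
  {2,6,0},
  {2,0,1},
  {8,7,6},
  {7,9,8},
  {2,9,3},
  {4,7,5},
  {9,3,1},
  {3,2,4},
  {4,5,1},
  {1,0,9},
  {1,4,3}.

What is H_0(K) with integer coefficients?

H_0 = Z.

Take the total order 0 < 1 < 2 < 3 < 4 < 5 < 6 < 7 < 8 < 9 on the vertex set. Then K (dimension 2) consists of the simplices:

  0-simplices (10): [0], [1], [2], [3], [4], [5], [6], [7], [8], [9]
  1-simplices (30): (30 of them)
  2-simplices (20): (20 of them)

so the chain groups are C_0 ≅ Z^10, C_1 ≅ Z^30, C_2 ≅ Z^20.

∂_1: C_1 → C_0 maps an edge to its endpoints' difference, ∂[p,q] = q − p.
The resulting 10×30 matrix has rank 9, and its Smith normal form has invariant factors (1,1,1,1,1,1,1,1,1).

The boundary map ∂_2: C_2 → C_1 maps a triangle to the signed sum of its edges. For instance
  ∂[2,3,9] = [3,9] − [2,9] + [2,3],
  ∂[2,3,4] = [3,4] − [2,4] + [2,3].
The resulting 30×20 matrix has rank 20, and its Smith normal form has invariant factors (1,1,1,1,1,1,1,1,1,1,1,1,1,1,1,1,1,1,1,2).

Now H_k = ker ∂_k / im ∂_{k+1}, so:

  H_0: rank C_0 − rank ∂_1 = 10 − 9 = 1, and the invariant factors of ∂_1 are all 1, so H_0 = Z.

(K is a triangulation of the Klein bottle.)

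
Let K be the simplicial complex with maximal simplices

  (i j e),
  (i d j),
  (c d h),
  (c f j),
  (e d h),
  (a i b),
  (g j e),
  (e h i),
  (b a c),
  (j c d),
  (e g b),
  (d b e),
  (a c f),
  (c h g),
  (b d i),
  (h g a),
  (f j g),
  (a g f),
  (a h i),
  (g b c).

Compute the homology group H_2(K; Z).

H_2 = 0.

Fix the vertex order a < b < c < d < e < f < g < h < i < j and write every simplex with vertices in increasing order. Then dim K = 2 and the simplices of K are:

  0-simplices (10): a, b, c, d, e, f, g, h, i, j
  1-simplices (30): ab, ac, af, ag, ah, ai, bc, bd, be, bg, bi, cd, cf, cg, ch, cj, de, dh, di, dj, eg, eh, ei, ej, fg, fj, gh, gj, hi, ij
  2-simplices (20): abc, abi, acf, afg, agh, ahi, bcg, bde, bdi, beg, cdh, cdj, cfj, cgh, deh, dij, egj, ehi, eij, fgj

Hence C_0 ≅ Z^10, C_1 ≅ Z^30, C_2 ≅ Z^20.

∂_1: C_1 → C_0 sends each edge [p,q] (with p < q) to q − p.
As a 10×30 matrix over Z this has rank 9, with invariant factors (1,1,1,1,1,1,1,1,1).

The boundary map ∂_2: C_2 → C_1 sends each 2-simplex [p,q,r] to [q,r] − [p,r] + [p,q]. For instance
  ∂ehi = hi − ei + eh,
  ∂abi = bi − ai + ab.
As a 30×20 matrix over Z this has rank 20, with invariant factors (1,1,1,1,1,1,1,1,1,1,1,1,1,1,1,1,1,1,1,2).

Computing H_k = (kernel of ∂_k) / (image of ∂_{k+1}):

  H_2: rank ker ∂_2 − rank ∂_3 = (20 − 20) − 0 = 0, and there is no ∂_3, so H_2 ≅ 0.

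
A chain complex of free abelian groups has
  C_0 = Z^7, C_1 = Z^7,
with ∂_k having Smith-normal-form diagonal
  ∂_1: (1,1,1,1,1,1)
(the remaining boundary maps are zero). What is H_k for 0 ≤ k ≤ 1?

H_0 = Z,  H_1 = Z.

H_0: b_0 = 7 − 0 − 6 = 1; torsion from ∂_1 factors > 1: none. So H_0 = Z.
H_1: b_1 = 7 − 6 − 0 = 1; torsion from ∂_2 factors > 1: none. So H_1 = Z.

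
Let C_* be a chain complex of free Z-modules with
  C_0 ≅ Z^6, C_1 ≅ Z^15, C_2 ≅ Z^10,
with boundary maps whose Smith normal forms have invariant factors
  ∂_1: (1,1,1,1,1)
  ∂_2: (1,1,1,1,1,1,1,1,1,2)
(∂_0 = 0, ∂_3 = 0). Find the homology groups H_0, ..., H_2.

H_0: b_0 = 6 − 0 − 5 = 1; torsion from ∂_1 factors > 1: none. So H_0 = Z.
H_1: b_1 = 15 − 5 − 10 = 0; torsion from ∂_2 factors > 1: [2]. So H_1 = Z_2.
H_2: b_2 = 10 − 10 − 0 = 0; torsion from ∂_3 factors > 1: none. So H_2 = 0.

H_0 = Z,  H_1 = Z_2,  H_2 = 0.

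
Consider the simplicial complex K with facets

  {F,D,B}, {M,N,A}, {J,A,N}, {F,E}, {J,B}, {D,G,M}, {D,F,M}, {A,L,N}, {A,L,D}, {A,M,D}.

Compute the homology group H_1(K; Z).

Take the total order A < B < D < E < F < G < J < L < M < N on the vertex set. Then K (dimension 2) consists of the simplices:

  0-simplices (10): A, B, D, E, F, G, J, L, M, N
  1-simplices (18): AD, AJ, AL, AM, AN, BD, BF, BJ, DF, DG, DL, DM, EF, FM, GM, JN, LN, MN
  2-simplices (8): ADL, ADM, AJN, ALN, AMN, BDF, DFM, DGM

so the chain groups are C_0 ≅ Z^10, C_1 ≅ Z^18, C_2 ≅ Z^8.

The boundary map ∂_1: C_1 → C_0 maps an edge to its endpoints' difference, ∂[p,q] = q − p.
The resulting 10×18 matrix has rank 9, and its Smith normal form has invariant factors (1,1,1,1,1,1,1,1,1).

Boundary ∂_2: C_2 → C_1 sends each 2-simplex [p,q,r] to [q,r] − [p,r] + [p,q]. For instance
  ∂ADL = DL − AL + AD,
  ∂AMN = MN − AN + AM.
This gives a 18×8 integer matrix of rank 8; reducing to Smith normal form yields diagonal entries (1,1,1,1,1,1,1,1).

Reading off H_k = ker ∂_k / im ∂_{k+1}:

  H_1: rank ker ∂_1 − rank ∂_2 = (18 − 9) − 8 = 1, and the invariant factors of ∂_2 are all 1, so H_1 ≅ Z.

H_1 = Z.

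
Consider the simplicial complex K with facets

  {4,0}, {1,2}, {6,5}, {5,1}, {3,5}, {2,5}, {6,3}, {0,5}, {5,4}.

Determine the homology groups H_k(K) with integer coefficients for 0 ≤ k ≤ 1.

Fix the vertex order 0 < 1 < 2 < 3 < 4 < 5 < 6 and write every simplex with vertices in increasing order. Then dim K = 1 and the simplices of K are:

  0-simplices (7): [0], [1], [2], [3], [4], [5], [6]
  1-simplices (9): [0,4], [0,5], [1,2], [1,5], [2,5], [3,5], [3,6], [4,5], [5,6]

so the chain groups are C_0 ≅ Z^7, C_1 ≅ Z^9.

The boundary map ∂_1: C_1 → C_0 sends each edge [p,q] (with p < q) to q − p. For instance
  ∂[3,5] = [5] − [3].
The resulting 7×9 matrix has rank 6, and its Smith normal form has invariant factors (1,1,1,1,1,1).

Computing H_k = (kernel of ∂_k) / (image of ∂_{k+1}):

  H_0: rank C_0 − rank ∂_1 = 7 − 6 = 1, and the invariant factors of ∂_1 are all 1, so H_0 = Z.
  H_1: rank ker ∂_1 − rank ∂_2 = (9 − 6) − 0 = 3, and there is no ∂_2, so H_1 = Z^3.

As a check, the Euler characteristic is 7 − 9 = -2, which agrees with 1 − 3 = -2.

H_0 = Z,  H_1 = Z^3.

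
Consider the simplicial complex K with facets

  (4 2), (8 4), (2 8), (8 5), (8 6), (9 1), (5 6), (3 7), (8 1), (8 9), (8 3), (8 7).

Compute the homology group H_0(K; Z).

K has 9 vertices, 12 edges.
rank ∂_0 = 0, rank ∂_1 = 8 ⇒ b_0 = 9 − 0 − 8 = 1; all invariant factors of ∂_1 are 1 so no torsion. So H_0 ≅ Z.

H_0 = Z.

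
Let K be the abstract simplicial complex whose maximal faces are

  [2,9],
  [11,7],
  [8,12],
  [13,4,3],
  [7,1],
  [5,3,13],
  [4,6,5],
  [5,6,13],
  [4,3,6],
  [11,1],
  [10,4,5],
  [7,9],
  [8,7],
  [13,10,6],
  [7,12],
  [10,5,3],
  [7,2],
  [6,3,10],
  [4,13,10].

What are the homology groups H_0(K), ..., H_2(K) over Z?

H_0 = Z^2,  H_1 = Z^3 ⊕ Z/2,  H_2 = 0.

Fix the vertex order 1 < 2 < 3 < 4 < 5 < 6 < 7 < 8 < 9 < 10 < 11 < 12 < 13 and write every simplex with vertices in increasing order. Then dim K = 2 and the simplices of K are:

  0-simplices (13): [1], [2], [3], [4], [5], [6], [7], [8], [9], [10], [11], [12], [13]
  1-simplices (24): (24 of them)
  2-simplices (10): [3,4,6], [3,4,13], [3,5,10], [3,5,13], [3,6,10], [4,5,6], [4,5,10], [4,10,13], [5,6,13], [6,10,13]

giving chain groups C_0 ≅ Z^13, C_1 ≅ Z^24, C_2 ≅ Z^10.

∂_1: C_1 → C_0 sends each edge [p,q] (with p < q) to q − p. For instance
  ∂[3,6] = [6] − [3].
This gives a 13×24 integer matrix of rank 11; reducing to Smith normal form yields diagonal entries (1,1,1,1,1,1,1,1,1,1,1).

The boundary map ∂_2: C_2 → C_1 acts by ∂[p,q,r] = [q,r] − [p,r] + [p,q]. For instance
  ∂[3,5,10] = [5,10] − [3,10] + [3,5],
  ∂[3,4,13] = [4,13] − [3,13] + [3,4].
This gives a 24×10 integer matrix of rank 10; reducing to Smith normal form yields diagonal entries (1,1,1,1,1,1,1,1,1,2).

Computing H_k = (kernel of ∂_k) / (image of ∂_{k+1}):

  H_0: rank C_0 − rank ∂_1 = 13 − 11 = 2, and the invariant factors of ∂_1 are all 1, so H_0 ≅ Z^2.
  H_1: rank ker ∂_1 − rank ∂_2 = (24 − 11) − 10 = 3, and ∂_2 has invariant factor 2 > 1, so H_1 ≅ Z^3 ⊕ Z/2.
  H_2: rank ker ∂_2 − rank ∂_3 = (10 − 10) − 0 = 0, and there is no ∂_3, so H_2 ≅ 0.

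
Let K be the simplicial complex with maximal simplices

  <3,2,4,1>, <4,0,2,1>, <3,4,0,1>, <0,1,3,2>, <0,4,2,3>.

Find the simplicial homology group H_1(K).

Take the total order 0 < 1 < 2 < 3 < 4 on the vertex set. Then K (dimension 3) consists of the simplices:

  0-simplices (5): [0], [1], [2], [3], [4]
  1-simplices (10): [0,1], [0,2], [0,3], [0,4], [1,2], [1,3], [1,4], [2,3], [2,4], [3,4]
  2-simplices (10): [0,1,2], [0,1,3], [0,1,4], [0,2,3], [0,2,4], [0,3,4], [1,2,3], [1,2,4], [1,3,4], [2,3,4]
  3-simplices (5): [0,1,2,3], [0,1,2,4], [0,1,3,4], [0,2,3,4], [1,2,3,4]

Hence C_0 ≅ Z^5, C_1 ≅ Z^10, C_2 ≅ Z^10, C_3 ≅ Z^5.

The boundary map ∂_1: C_1 → C_0 maps an edge to its endpoints' difference, ∂[p,q] = q − p.
The resulting 5×10 matrix has rank 4, and its Smith normal form has invariant factors (1,1,1,1).

∂_2: C_2 → C_1 acts by ∂[p,q,r] = [q,r] − [p,r] + [p,q]. For instance
  ∂[0,3,4] = [3,4] − [0,4] + [0,3],
  ∂[0,2,3] = [2,3] − [0,3] + [0,2].
This gives a 10×10 integer matrix of rank 6; reducing to Smith normal form yields diagonal entries (1,1,1,1,1,1).

∂_3: C_3 → C_2 sends each 3-simplex σ to the alternating sum Σ_i (−1)^i (σ with its i-th vertex removed). For instance
  ∂[0,1,2,3] = [1,2,3] − [0,2,3] + [0,1,3] − [0,1,2],
  ∂[0,2,3,4] = [2,3,4] − [0,3,4] + [0,2,4] − [0,2,3].
The resulting 10×5 matrix has rank 4, and its Smith normal form has invariant factors (1,1,1,1).

Reading off H_k = ker ∂_k / im ∂_{k+1}:

  H_1: rank ker ∂_1 − rank ∂_2 = (10 − 4) − 6 = 0, and the invariant factors of ∂_2 are all 1, so H_1 = 0.

(K is a triangulation of the 3-sphere S^3.)

H_1 ≅ 0.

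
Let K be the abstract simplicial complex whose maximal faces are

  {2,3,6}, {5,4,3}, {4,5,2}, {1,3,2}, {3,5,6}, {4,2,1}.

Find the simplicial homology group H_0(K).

Order the vertices as 1 < 2 < 3 < 4 < 5 < 6. Listing each simplex with vertices in this order, K has dimension 2 with simplices:

  0-simplices (6): [1], [2], [3], [4], [5], [6]
  1-simplices (12): [1,2], [1,3], [1,4], [2,3], [2,4], [2,5], [2,6], [3,4], [3,5], [3,6], [4,5], [5,6]
  2-simplices (6): [1,2,3], [1,2,4], [2,3,6], [2,4,5], [3,4,5], [3,5,6]

giving chain groups C_0 ≅ Z^6, C_1 ≅ Z^12, C_2 ≅ Z^6.

Boundary ∂_1: C_1 → C_0 is given by ∂[p,q] = [q] − [p]. For instance
  ∂[5,6] = [6] − [5].
This gives a 6×12 integer matrix of rank 5; reducing to Smith normal form yields diagonal entries (1,1,1,1,1).

∂_2: C_2 → C_1 sends each 2-simplex [p,q,r] to [q,r] − [p,r] + [p,q]. For instance
  ∂[1,2,3] = [2,3] − [1,3] + [1,2],
  ∂[1,2,4] = [2,4] − [1,4] + [1,2].
This gives a 12×6 integer matrix of rank 6; reducing to Smith normal form yields diagonal entries (1,1,1,1,1,1).

Reading off H_k = ker ∂_k / im ∂_{k+1}:

  H_0: rank C_0 − rank ∂_1 = 6 − 5 = 1, and the invariant factors of ∂_1 are all 1, so H_0 = Z.

H_0 ≅ Z.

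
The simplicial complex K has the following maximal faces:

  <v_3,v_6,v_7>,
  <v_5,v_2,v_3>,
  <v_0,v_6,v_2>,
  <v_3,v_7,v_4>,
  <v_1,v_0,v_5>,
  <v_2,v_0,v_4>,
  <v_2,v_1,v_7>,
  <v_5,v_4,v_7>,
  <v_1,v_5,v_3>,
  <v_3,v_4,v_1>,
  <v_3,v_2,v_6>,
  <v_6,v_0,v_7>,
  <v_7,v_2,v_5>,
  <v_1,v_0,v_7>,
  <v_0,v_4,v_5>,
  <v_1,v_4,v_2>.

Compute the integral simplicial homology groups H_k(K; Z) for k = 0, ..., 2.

H_0 ≅ Z,  H_1 ≅ Z^2,  H_2 ≅ Z.

Fix the vertex order v_0 < v_1 < v_2 < v_3 < v_4 < v_5 < v_6 < v_7 and write every simplex with vertices in increasing order. Then dim K = 2 and the simplices of K are:

  0-simplices (8): [v_0], [v_1], [v_2], [v_3], [v_4], [v_5], [v_6], [v_7]
  1-simplices (24): (24 of them)
  2-simplices (16): (16 of them)

Hence C_0 ≅ Z^8, C_1 ≅ Z^24, C_2 ≅ Z^16.

∂_1: C_1 → C_0 sends each edge [p,q] (with p < q) to q − p. For instance
  ∂[v_3,v_5] = [v_5] − [v_3].
The 8×24 boundary matrix has rank 7 and Smith normal form diag(1,1,1,1,1,1,1).

The boundary map ∂_2: C_2 → C_1 sends each 2-simplex [p,q,r] to [q,r] − [p,r] + [p,q]. For instance
  ∂[v_1,v_2,v_4] = [v_2,v_4] − [v_1,v_4] + [v_1,v_2],
  ∂[v_0,v_2,v_6] = [v_2,v_6] − [v_0,v_6] + [v_0,v_2].
As a 24×16 matrix over Z this has rank 15, with invariant factors (1,1,1,1,1,1,1,1,1,1,1,1,1,1,1).

From H_k ≅ ker(∂_k) / im(∂_{k+1}) we obtain:

  H_0: rank C_0 − rank ∂_1 = 8 − 7 = 1, and the invariant factors of ∂_1 are all 1, so H_0 = Z.
  H_1: rank ker ∂_1 − rank ∂_2 = (24 − 7) − 15 = 2, and the invariant factors of ∂_2 are all 1, so H_1 = Z^2.
  H_2: rank ker ∂_2 − rank ∂_3 = (16 − 15) − 0 = 1, and there is no ∂_3, so H_2 = Z.

(K is a triangulation of the torus T^2.)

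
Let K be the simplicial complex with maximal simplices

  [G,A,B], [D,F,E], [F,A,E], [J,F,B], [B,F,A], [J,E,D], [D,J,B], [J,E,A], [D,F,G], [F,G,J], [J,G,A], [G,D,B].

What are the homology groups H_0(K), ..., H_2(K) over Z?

Order the vertices as A < B < D < E < F < G < J. Listing each simplex with vertices in this order, K has dimension 2 with simplices:

  0-simplices (7): A, B, D, E, F, G, J
  1-simplices (18): AB, AE, AF, AG, AJ, BD, BF, BG, BJ, DE, DF, DG, DJ, EF, EJ, FG, FJ, GJ
  2-simplices (12): ABF, ABG, AEF, AEJ, AGJ, BDG, BDJ, BFJ, DEF, DEJ, DFG, FGJ

Hence C_0 ≅ Z^7, C_1 ≅ Z^18, C_2 ≅ Z^12.

The boundary map ∂_1: C_1 → C_0 is given by ∂[p,q] = [q] − [p]. For instance
  ∂EJ = J − E.
The resulting 7×18 matrix has rank 6, and its Smith normal form has invariant factors (1,1,1,1,1,1).

The boundary map ∂_2: C_2 → C_1 acts by ∂[p,q,r] = [q,r] − [p,r] + [p,q]. For instance
  ∂BDJ = DJ − BJ + BD,
  ∂ABF = BF − AF + AB.
As a 18×12 matrix over Z this has rank 12, with invariant factors (1,1,1,1,1,1,1,1,1,1,1,2).

From H_k ≅ ker(∂_k) / im(∂_{k+1}) we obtain:

  H_0: rank C_0 − rank ∂_1 = 7 − 6 = 1, and the invariant factors of ∂_1 are all 1, so H_0 ≅ Z.
  H_1: rank ker ∂_1 − rank ∂_2 = (18 − 6) − 12 = 0, and ∂_2 has invariant factor 2 > 1, so H_1 ≅ Z/2.
  H_2: rank ker ∂_2 − rank ∂_3 = (12 − 12) − 0 = 0, and there is no ∂_3, so H_2 ≅ 0.

(K is a triangulation of the real projective plane RP^2.)

H_0 ≅ Z,  H_1 ≅ Z/2,  H_2 = 0.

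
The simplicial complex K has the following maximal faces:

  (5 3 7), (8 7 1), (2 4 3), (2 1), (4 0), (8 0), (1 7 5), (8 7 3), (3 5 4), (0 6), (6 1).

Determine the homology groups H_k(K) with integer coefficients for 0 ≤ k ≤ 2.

H_0 = Z,  H_1 = Z^3,  H_2 = 0.

Fix the vertex order 0 < 1 < 2 < 3 < 4 < 5 < 6 < 7 < 8 and write every simplex with vertices in increasing order. Then dim K = 2 and the simplices of K are:

  0-simplices (9): [0], [1], [2], [3], [4], [5], [6], [7], [8]
  1-simplices (17): [0,4], [0,6], [0,8], [1,2], [1,5], [1,6], [1,7], [1,8], [2,3], [2,4], [3,4], [3,5], [3,7], [3,8], [4,5], [5,7], [7,8]
  2-simplices (6): [1,5,7], [1,7,8], [2,3,4], [3,4,5], [3,5,7], [3,7,8]

giving chain groups C_0 ≅ Z^9, C_1 ≅ Z^17, C_2 ≅ Z^6.

∂_1: C_1 → C_0 maps an edge to its endpoints' difference, ∂[p,q] = q − p. For instance
  ∂[1,8] = [8] − [1].
As a 9×17 matrix over Z this has rank 8, with invariant factors (1,1,1,1,1,1,1,1).

∂_2: C_2 → C_1 sends each 2-simplex [p,q,r] to [q,r] − [p,r] + [p,q]. For instance
  ∂[2,3,4] = [3,4] − [2,4] + [2,3],
  ∂[3,5,7] = [5,7] − [3,7] + [3,5].
As a 17×6 matrix over Z this has rank 6, with invariant factors (1,1,1,1,1,1).

From H_k ≅ ker(∂_k) / im(∂_{k+1}) we obtain:

  H_0: rank C_0 − rank ∂_1 = 9 − 8 = 1, and the invariant factors of ∂_1 are all 1, so H_0 = Z.
  H_1: rank ker ∂_1 − rank ∂_2 = (17 − 8) − 6 = 3, and the invariant factors of ∂_2 are all 1, so H_1 = Z^3.
  H_2: rank ker ∂_2 − rank ∂_3 = (6 − 6) − 0 = 0, and there is no ∂_3, so H_2 = 0.

As a check, the Euler characteristic is 9 − 17 + 6 = -2, which agrees with 1 − 3 + 0 = -2.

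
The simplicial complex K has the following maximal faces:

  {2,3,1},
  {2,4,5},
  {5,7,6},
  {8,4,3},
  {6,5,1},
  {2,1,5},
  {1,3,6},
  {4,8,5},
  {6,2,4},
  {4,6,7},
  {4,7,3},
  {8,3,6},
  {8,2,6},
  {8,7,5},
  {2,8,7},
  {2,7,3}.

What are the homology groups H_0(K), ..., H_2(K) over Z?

K has 8 vertices, 24 edges, 16 triangles.
rank ∂_0 = 0, rank ∂_1 = 7 ⇒ b_0 = 8 − 0 − 7 = 1; all invariant factors of ∂_1 are 1 so no torsion. So H_0 = Z.
rank ∂_1 = 7, rank ∂_2 = 15 ⇒ b_1 = 24 − 7 − 15 = 2; all invariant factors of ∂_2 are 1 so no torsion. So H_1 = Z^2.
rank ∂_2 = 15, rank ∂_3 = 0 ⇒ b_2 = 16 − 15 − 0 = 1. So H_2 = Z.

H_0 = Z,  H_1 = Z^2,  H_2 = Z.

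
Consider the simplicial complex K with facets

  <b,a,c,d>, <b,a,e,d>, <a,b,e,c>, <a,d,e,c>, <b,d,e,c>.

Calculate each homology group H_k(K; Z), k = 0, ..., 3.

H_0 = Z,  H_1 = 0,  H_2 = 0,  H_3 = Z.

We work with the vertex ordering a < b < c < d < e. The simplices of K, each written with vertices in increasing order, are:

  0-simplices (5): a, b, c, d, e
  1-simplices (10): ab, ac, ad, ae, bc, bd, be, cd, ce, de
  2-simplices (10): abc, abd, abe, acd, ace, ade, bcd, bce, bde, cde
  3-simplices (5): abcd, abce, abde, acde, bcde

so the chain groups are C_0 ≅ Z^5, C_1 ≅ Z^10, C_2 ≅ Z^10, C_3 ≅ Z^5.

Boundary ∂_1: C_1 → C_0 sends each edge [p,q] (with p < q) to q − p. For instance
  ∂bd = d − b.
The 5×10 boundary matrix has rank 4 and Smith normal form diag(1,1,1,1).

Boundary ∂_2: C_2 → C_1 acts by ∂[p,q,r] = [q,r] − [p,r] + [p,q]. For instance
  ∂abd = bd − ad + ab,
  ∂ade = de − ae + ad.
The resulting 10×10 matrix has rank 6, and its Smith normal form has invariant factors (1,1,1,1,1,1).

∂_3: C_3 → C_2 sends each 3-simplex σ to the alternating sum Σ_i (−1)^i (σ with its i-th vertex removed). For instance
  ∂acde = cde − ade + ace − acd,
  ∂bcde = cde − bde + bce − bcd.
This gives a 10×5 integer matrix of rank 4; reducing to Smith normal form yields diagonal entries (1,1,1,1).

From H_k ≅ ker(∂_k) / im(∂_{k+1}) we obtain:

  H_0: rank C_0 − rank ∂_1 = 5 − 4 = 1, and the invariant factors of ∂_1 are all 1, so H_0 ≅ Z.
  H_1: rank ker ∂_1 − rank ∂_2 = (10 − 4) − 6 = 0, and the invariant factors of ∂_2 are all 1, so H_1 ≅ 0.
  H_2: rank ker ∂_2 − rank ∂_3 = (10 − 6) − 4 = 0, and the invariant factors of ∂_3 are all 1, so H_2 ≅ 0.
  H_3: rank ker ∂_3 − rank ∂_4 = (5 − 4) − 0 = 1, and there is no ∂_4, so H_3 ≅ Z.

As a check, the Euler characteristic is 5 − 10 + 10 − 5 = 0, which agrees with 1 − 0 + 0 − 1 = 0.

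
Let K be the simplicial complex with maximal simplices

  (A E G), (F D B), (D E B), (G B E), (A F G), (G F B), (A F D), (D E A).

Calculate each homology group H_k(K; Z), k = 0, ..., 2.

Fix the vertex order A < B < D < E < F < G and write every simplex with vertices in increasing order. Then dim K = 2 and the simplices of K are:

  0-simplices (6): A, B, D, E, F, G
  1-simplices (12): AD, AE, AF, AG, BD, BE, BF, BG, DE, DF, EG, FG
  2-simplices (8): ADE, ADF, AEG, AFG, BDE, BDF, BEG, BFG

giving chain groups C_0 ≅ Z^6, C_1 ≅ Z^12, C_2 ≅ Z^8.

∂_1: C_1 → C_0 sends each edge [p,q] (with p < q) to q − p. For instance
  ∂BD = D − B.
The resulting 6×12 matrix has rank 5, and its Smith normal form has invariant factors (1,1,1,1,1).

∂_2: C_2 → C_1 maps a triangle to the signed sum of its edges. For instance
  ∂AEG = EG − AG + AE,
  ∂ADF = DF − AF + AD.
The resulting 12×8 matrix has rank 7, and its Smith normal form has invariant factors (1,1,1,1,1,1,1).

From H_k ≅ ker(∂_k) / im(∂_{k+1}) we obtain:

  H_0: rank C_0 − rank ∂_1 = 6 − 5 = 1, and the invariant factors of ∂_1 are all 1, so H_0 = Z.
  H_1: rank ker ∂_1 − rank ∂_2 = (12 − 5) − 7 = 0, and the invariant factors of ∂_2 are all 1, so H_1 = 0.
  H_2: rank ker ∂_2 − rank ∂_3 = (8 − 7) − 0 = 1, and there is no ∂_3, so H_2 = Z.

H_0 = Z,  H_1 = 0,  H_2 = Z.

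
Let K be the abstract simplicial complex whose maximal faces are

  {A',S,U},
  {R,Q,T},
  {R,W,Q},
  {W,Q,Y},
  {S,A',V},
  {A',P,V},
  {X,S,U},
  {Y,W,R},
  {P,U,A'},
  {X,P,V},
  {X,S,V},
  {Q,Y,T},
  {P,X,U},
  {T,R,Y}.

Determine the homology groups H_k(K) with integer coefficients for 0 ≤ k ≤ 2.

Fix the vertex order P < Q < R < S < T < U < V < W < X < Y < A' and write every simplex with vertices in increasing order. Then dim K = 2 and the simplices of K are:

  0-simplices (11): [P], [Q], [R], [S], [T], [U], [V], [W], [X], [Y], [A']
  1-simplices (21): [P,U], [P,V], [P,X], [P,A'], [Q,R], [Q,T], [Q,W], [Q,Y], [R,T], [R,W], [R,Y], [S,U], [S,V], [S,X], [S,A'], [T,Y], [U,X], [U,A'], [V,X], [V,A'], [W,Y]
  2-simplices (14): [P,U,X], [P,U,A'], [P,V,X], [P,V,A'], [Q,R,T], [Q,R,W], [Q,T,Y], [Q,W,Y], [R,T,Y], [R,W,Y], [S,U,X], [S,U,A'], [S,V,X], [S,V,A']

giving chain groups C_0 ≅ Z^11, C_1 ≅ Z^21, C_2 ≅ Z^14.

Boundary ∂_1: C_1 → C_0 is given by ∂[p,q] = [q] − [p]. For instance
  ∂[P,V] = [V] − [P].
The resulting 11×21 matrix has rank 9, and its Smith normal form has invariant factors (1,1,1,1,1,1,1,1,1).

∂_2: C_2 → C_1 sends each 2-simplex [p,q,r] to [q,r] − [p,r] + [p,q]. For instance
  ∂[R,T,Y] = [T,Y] − [R,Y] + [R,T],
  ∂[S,U,A'] = [U,A'] − [S,A'] + [S,U].
The resulting 21×14 matrix has rank 12, and its Smith normal form has invariant factors (1,1,1,1,1,1,1,1,1,1,1,1).

Now H_k = ker ∂_k / im ∂_{k+1}, so:

  H_0: rank C_0 − rank ∂_1 = 11 − 9 = 2, and the invariant factors of ∂_1 are all 1, so H_0 = Z^2.
  H_1: rank ker ∂_1 − rank ∂_2 = (21 − 9) − 12 = 0, and the invariant factors of ∂_2 are all 1, so H_1 = 0.
  H_2: rank ker ∂_2 − rank ∂_3 = (14 − 12) − 0 = 2, and there is no ∂_3, so H_2 = Z^2.

H_0 = Z^2,  H_1 = 0,  H_2 = Z^2.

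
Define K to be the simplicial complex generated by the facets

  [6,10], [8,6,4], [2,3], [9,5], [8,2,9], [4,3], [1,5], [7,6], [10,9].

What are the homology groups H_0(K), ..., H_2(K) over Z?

H_0 ≅ Z,  H_1 ≅ Z^2,  H_2 = 0.

Fix the vertex order 1 < 2 < 3 < 4 < 5 < 6 < 7 < 8 < 9 < 10 and write every simplex with vertices in increasing order. Then dim K = 2 and the simplices of K are:

  0-simplices (10): [1], [2], [3], [4], [5], [6], [7], [8], [9], [10]
  1-simplices (13): [1,5], [2,3], [2,8], [2,9], [3,4], [4,6], [4,8], [5,9], [6,7], [6,8], [6,10], [8,9], [9,10]
  2-simplices (2): [2,8,9], [4,6,8]

giving chain groups C_0 ≅ Z^10, C_1 ≅ Z^13, C_2 ≅ Z^2.

∂_1: C_1 → C_0 sends each edge [p,q] (with p < q) to q − p. For instance
  ∂[2,3] = [3] − [2].
The resulting 10×13 matrix has rank 9, and its Smith normal form has invariant factors (1,1,1,1,1,1,1,1,1).

Boundary ∂_2: C_2 → C_1 acts by ∂[p,q,r] = [q,r] − [p,r] + [p,q]. For instance
  ∂[2,8,9] = [8,9] − [2,9] + [2,8],
  ∂[4,6,8] = [6,8] − [4,8] + [4,6].
This gives a 13×2 integer matrix of rank 2; reducing to Smith normal form yields diagonal entries (1,1).

Reading off H_k = ker ∂_k / im ∂_{k+1}:

  H_0: rank C_0 − rank ∂_1 = 10 − 9 = 1, and the invariant factors of ∂_1 are all 1, so H_0 = Z.
  H_1: rank ker ∂_1 − rank ∂_2 = (13 − 9) − 2 = 2, and the invariant factors of ∂_2 are all 1, so H_1 = Z^2.
  H_2: rank ker ∂_2 − rank ∂_3 = (2 − 2) − 0 = 0, and there is no ∂_3, so H_2 = 0.

As a check, the Euler characteristic is 10 − 13 + 2 = -1, which agrees with 1 − 2 + 0 = -1.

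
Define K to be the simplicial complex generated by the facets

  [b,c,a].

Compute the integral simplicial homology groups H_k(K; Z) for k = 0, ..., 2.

Order the vertices as a < b < c. Listing each simplex with vertices in this order, K has dimension 2 with simplices:

  0-simplices (3): a, b, c
  1-simplices (3): ab, ac, bc
  2-simplices (1): abc

giving chain groups C_0 ≅ Z^3, C_1 ≅ Z^3, C_2 ≅ Z^1.

The boundary map ∂_1: C_1 → C_0 maps an edge to its endpoints' difference, ∂[p,q] = q − p. For instance
  ∂bc = c − b.
As a 3×3 matrix over Z this has rank 2, with invariant factors (1,1).

Boundary ∂_2: C_2 → C_1 sends each 2-simplex [p,q,r] to [q,r] − [p,r] + [p,q]. For instance
  ∂abc = bc − ac + ab.
The 3×1 boundary matrix has rank 1 and Smith normal form diag(1).

Now H_k = ker ∂_k / im ∂_{k+1}, so:

  H_0: rank C_0 − rank ∂_1 = 3 − 2 = 1, and the invariant factors of ∂_1 are all 1, so H_0 = Z.
  H_1: rank ker ∂_1 − rank ∂_2 = (3 − 2) − 1 = 0, and the invariant factors of ∂_2 are all 1, so H_1 = 0.
  H_2: rank ker ∂_2 − rank ∂_3 = (1 − 1) − 0 = 0, and there is no ∂_3, so H_2 = 0.

(K is a triangulation of the 2-simplex.)

H_0 = Z,  H_1 = 0,  H_2 = 0.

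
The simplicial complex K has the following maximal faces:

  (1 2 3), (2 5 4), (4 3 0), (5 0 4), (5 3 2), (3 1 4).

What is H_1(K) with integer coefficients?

H_1 = Z.

Take the total order 0 < 1 < 2 < 3 < 4 < 5 on the vertex set. Then K (dimension 2) consists of the simplices:

  0-simplices (6): [0], [1], [2], [3], [4], [5]
  1-simplices (12): [0,3], [0,4], [0,5], [1,2], [1,3], [1,4], [2,3], [2,4], [2,5], [3,4], [3,5], [4,5]
  2-simplices (6): [0,3,4], [0,4,5], [1,2,3], [1,3,4], [2,3,5], [2,4,5]

so the chain groups are C_0 ≅ Z^6, C_1 ≅ Z^12, C_2 ≅ Z^6.

∂_1: C_1 → C_0 maps an edge to its endpoints' difference, ∂[p,q] = q − p.
The 6×12 boundary matrix has rank 5 and Smith normal form diag(1,1,1,1,1).

Boundary ∂_2: C_2 → C_1 acts by ∂[p,q,r] = [q,r] − [p,r] + [p,q]. For instance
  ∂[1,3,4] = [3,4] − [1,4] + [1,3],
  ∂[2,4,5] = [4,5] − [2,5] + [2,4].
As a 12×6 matrix over Z this has rank 6, with invariant factors (1,1,1,1,1,1).

Reading off H_k = ker ∂_k / im ∂_{k+1}:

  H_1: rank ker ∂_1 − rank ∂_2 = (12 − 5) − 6 = 1, and the invariant factors of ∂_2 are all 1, so H_1 = Z.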